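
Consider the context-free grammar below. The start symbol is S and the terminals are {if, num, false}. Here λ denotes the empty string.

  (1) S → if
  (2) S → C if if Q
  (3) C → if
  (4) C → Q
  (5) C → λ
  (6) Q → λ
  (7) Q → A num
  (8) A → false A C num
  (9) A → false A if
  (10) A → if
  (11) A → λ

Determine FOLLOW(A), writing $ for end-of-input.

FIRST(A): from A→false A C num we get {false}; from A→false A if we get {false}; from A→if we get {if}; from A→λ we get {λ}. So FIRST(A) = {λ, false, if}.
FIRST(Q): from Q→λ we get {λ}; from Q→A num we get {false, if, num}. So FIRST(Q) = {λ, false, if, num}.
FIRST(C): from C→if we get {if}; from C→Q we get {λ, false, if, num}; from C→λ we get {λ}. So FIRST(C) = {λ, false, if, num}.
FIRST(S): from S→if we get {if}; from S→C if if Q we get {false, if, num}. So FIRST(S) = {false, if, num}.
FOLLOW(S) includes $ since S is the start symbol.
FOLLOW(S): S appears on no right-hand side. Thus FOLLOW(S) = {$}.
FOLLOW(C): in S→C if if Q, C is followed by if if Q with FIRST {if}; in A→false A C num, C is followed by num with FIRST {num}. Thus FOLLOW(C) = {if, num}.
FOLLOW(Q): in S→C if if Q, the suffix after Q is empty, so FOLLOW(Q) ⊇ FOLLOW(S) = {$}; in C→Q, the suffix after Q is empty, so FOLLOW(Q) ⊇ FOLLOW(C) = {if, num}. Thus FOLLOW(Q) = {$, if, num}.
FOLLOW(A): in Q→A num, A is followed by num with FIRST {num}; in A→false A C num, A is followed by C num with FIRST {false, if, num}; in A→false A if, A is followed by if with FIRST {if}. Thus FOLLOW(A) = {false, if, num}.

{false, if, num}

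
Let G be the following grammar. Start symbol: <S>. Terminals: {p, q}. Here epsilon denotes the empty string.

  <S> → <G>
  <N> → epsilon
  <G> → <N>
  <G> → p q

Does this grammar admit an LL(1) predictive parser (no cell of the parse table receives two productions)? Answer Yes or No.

Yes

FIRST(<S>) = {epsilon, p}
FIRST(<N>) = {epsilon}
FIRST(<G>) = {epsilon, p}
FOLLOW(<S>) = {$}
FOLLOW(<N>) = {$}
FOLLOW(<G>) = {$}
Each cell of M receives at most one production.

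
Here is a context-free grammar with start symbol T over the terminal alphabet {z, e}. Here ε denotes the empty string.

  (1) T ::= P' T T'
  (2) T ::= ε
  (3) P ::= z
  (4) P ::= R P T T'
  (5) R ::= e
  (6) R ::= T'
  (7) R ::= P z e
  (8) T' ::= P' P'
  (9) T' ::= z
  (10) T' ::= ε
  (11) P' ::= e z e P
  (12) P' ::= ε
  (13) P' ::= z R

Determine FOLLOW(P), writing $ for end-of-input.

{$, e, z}

FIRST(P') = {ε, e, z}
FIRST(T') = {ε, e, z}  (via P' P')
FIRST(T) = {ε, e, z}  (via P' T T')
FIRST(P) = {e, z}  (via R P T T')
FIRST(R) = {ε, e, z}  (via T', P z e)
FOLLOW(T) includes $ since T is the start symbol.
FOLLOW(T): in T::=P' T T', T is followed by T' with FIRST {ε, e, z}; in T::=P' T T', the suffix after T is nullable (adds nothing new); in P::=R P T T', T is followed by T' with FIRST {ε, e, z}; in P::=R P T T', the suffix after T is nullable, so FOLLOW(T) ⊇ FOLLOW(P) = {$, e, z}. Thus FOLLOW(T) = {$, e, z}.
FOLLOW(P): in P::=R P T T', P is followed by T T' with FIRST {ε, e, z}; in P::=R P T T', the suffix after P is nullable (adds nothing new); in R::=P z e, P is followed by z e with FIRST {z}; in P'::=e z e P, the suffix after P is empty, so FOLLOW(P) ⊇ FOLLOW(P') = {$, e, z}. Thus FOLLOW(P) = {$, e, z}.
FOLLOW(R): in P::=R P T T', R is followed by P T T' with FIRST {e, z}; in P'::=z R, the suffix after R is empty, so FOLLOW(R) ⊇ FOLLOW(P') = {$, e, z}. Thus FOLLOW(R) = {$, e, z}.
FOLLOW(T'): in T::=P' T T', the suffix after T' is empty, so FOLLOW(T') ⊇ FOLLOW(T) = {$, e, z}; in P::=R P T T', the suffix after T' is empty, so FOLLOW(T') ⊇ FOLLOW(P) = {$, e, z}; in R::=T', the suffix after T' is empty, so FOLLOW(T') ⊇ FOLLOW(R) = {$, e, z}. Thus FOLLOW(T') = {$, e, z}.
FOLLOW(P'): in T::=P' T T', P' is followed by T T' with FIRST {ε, e, z}; in T::=P' T T', the suffix after P' is nullable, so FOLLOW(P') ⊇ FOLLOW(T) = {$, e, z}; in T'::=P' P' (occurrence 1), P' is followed by P' with FIRST {ε, e, z}; in T'::=P' P' (occurrence 1), the suffix after P' is nullable, so FOLLOW(P') ⊇ FOLLOW(T') = {$, e, z}; in T'::=P' P' (occurrence 2), the suffix after P' is empty, so FOLLOW(P') ⊇ FOLLOW(T') = {$, e, z}. Thus FOLLOW(P') = {$, e, z}.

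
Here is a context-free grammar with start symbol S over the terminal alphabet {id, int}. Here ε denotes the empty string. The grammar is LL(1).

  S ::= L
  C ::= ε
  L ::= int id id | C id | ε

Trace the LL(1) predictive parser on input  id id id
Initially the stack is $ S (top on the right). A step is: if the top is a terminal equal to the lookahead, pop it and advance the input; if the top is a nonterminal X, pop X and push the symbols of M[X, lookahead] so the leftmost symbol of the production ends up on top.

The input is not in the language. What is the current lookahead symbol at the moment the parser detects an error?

step 1: stack=$ S  input=id id id $  — expand S ::= L
step 2: stack=$ L  input=id id id $  — expand L ::= C id
step 3: stack=$ id C  input=id id id $  — expand C ::= ε
step 4: stack=$ id  input=id id id $  — match id
step 5: stack=$  input=id id $  — error: stack empty but input remains

id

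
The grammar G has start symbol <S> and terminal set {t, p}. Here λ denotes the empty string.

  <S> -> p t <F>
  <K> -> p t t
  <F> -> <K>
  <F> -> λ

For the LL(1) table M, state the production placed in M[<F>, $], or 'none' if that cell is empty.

FIRST(<S>): from <S>->p t <F> we get {p}. So FIRST(<S>) = {p}.
FIRST(<K>): from <K>->p t t we get {p}. So FIRST(<K>) = {p}.
FIRST(<F>): from <F>-><K> we get {p}; from <F>->λ we get {λ}. So FIRST(<F>) = {λ, p}.
FOLLOW(<S>) includes $ since <S> is the start symbol.
FOLLOW(<S>): <S> appears on no right-hand side. Thus FOLLOW(<S>) = {$}.
FOLLOW(<F>): in <S>->p t <F>, the suffix after <F> is empty, so FOLLOW(<F>) ⊇ FOLLOW(<S>) = {$}. Thus FOLLOW(<F>) = {$}.
For <F> -> <K>: FIRST(<K>) = {p}, so it goes in M[<F>, t] for t ∈ {p}.
For <F> -> λ: FIRST(λ) = {λ}, so it goes in M[<F>, t] for t ∈ {}; since λ ∈ FIRST, also for every t ∈ FOLLOW(<F>) = {$}.

<F> -> λ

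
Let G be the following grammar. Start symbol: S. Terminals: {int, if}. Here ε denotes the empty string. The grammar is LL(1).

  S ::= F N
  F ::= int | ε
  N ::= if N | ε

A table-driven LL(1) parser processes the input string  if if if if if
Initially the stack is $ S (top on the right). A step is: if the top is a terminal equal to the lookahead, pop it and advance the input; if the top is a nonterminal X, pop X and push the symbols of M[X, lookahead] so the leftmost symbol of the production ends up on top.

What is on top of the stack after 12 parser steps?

step 1: stack=$ S  input=if if if if if $  — expand S ::= F N
step 2: stack=$ N F  input=if if if if if $  — expand F ::= ε
step 3: stack=$ N  input=if if if if if $  — expand N ::= if N
step 4: stack=$ N if  input=if if if if if $  — match if
step 5: stack=$ N  input=if if if if $  — expand N ::= if N
step 6: stack=$ N if  input=if if if if $  — match if
step 7: stack=$ N  input=if if if $  — expand N ::= if N
step 8: stack=$ N if  input=if if if $  — match if
step 9: stack=$ N  input=if if $  — expand N ::= if N
step 10: stack=$ N if  input=if if $  — match if
step 11: stack=$ N  input=if $  — expand N ::= if N
step 12: stack=$ N if  input=if $  — match if
Stack after step 12: $ N (top = N).

N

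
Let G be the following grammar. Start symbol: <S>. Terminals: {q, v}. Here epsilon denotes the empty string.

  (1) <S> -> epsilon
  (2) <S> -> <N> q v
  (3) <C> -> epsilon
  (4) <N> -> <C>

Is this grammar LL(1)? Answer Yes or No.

Yes

FIRST(<S>) = {epsilon, q}
FIRST(<C>) = {epsilon}
FIRST(<N>) = {epsilon}
FOLLOW(<S>) = {$}
FOLLOW(<C>) = {q}
FOLLOW(<N>) = {q}
Each cell of M receives at most one production.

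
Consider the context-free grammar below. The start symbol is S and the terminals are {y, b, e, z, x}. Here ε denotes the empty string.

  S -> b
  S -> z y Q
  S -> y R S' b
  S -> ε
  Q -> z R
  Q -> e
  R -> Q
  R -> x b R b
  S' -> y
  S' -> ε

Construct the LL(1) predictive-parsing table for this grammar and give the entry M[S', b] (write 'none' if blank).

S' -> ε

FIRST(S): from S->b we get {b}; from S->z y Q we get {z}; from S->y R S' b we get {y}; from S->ε we get {ε}. So FIRST(S) = {ε, b, y, z}.
FIRST(Q): from Q->z R we get {z}; from Q->e we get {e}. So FIRST(Q) = {e, z}.
FIRST(S'): from S'->y we get {y}; from S'->ε we get {ε}. So FIRST(S') = {ε, y}.
FIRST(R): from R->Q we get {e, z}; from R->x b R b we get {x}. So FIRST(R) = {e, x, z}.
FOLLOW(S) includes $ since S is the start symbol.
FOLLOW(S'): in S->y R S' b, S' is followed by b with FIRST {b}. Thus FOLLOW(S') = {b}.
For S' -> y: FIRST(y) = {y}, so it goes in M[S', t] for t ∈ {y}.
For S' -> ε: FIRST(ε) = {ε}, so it goes in M[S', t] for t ∈ {}; since ε ∈ FIRST, also for every t ∈ FOLLOW(S') = {b}.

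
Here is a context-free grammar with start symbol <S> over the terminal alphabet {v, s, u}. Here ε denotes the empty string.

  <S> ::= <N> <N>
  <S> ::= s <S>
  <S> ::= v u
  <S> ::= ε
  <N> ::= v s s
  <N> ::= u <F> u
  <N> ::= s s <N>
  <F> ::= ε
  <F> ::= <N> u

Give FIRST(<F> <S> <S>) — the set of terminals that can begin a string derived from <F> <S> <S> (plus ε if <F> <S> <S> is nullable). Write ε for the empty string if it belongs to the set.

{ε, s, u, v}

FIRST(<N>): from <N>::=v s s we get {v}; from <N>::=u <F> u we get {u}; from <N>::=s s <N> we get {s}. So FIRST(<N>) = {s, u, v}.
FIRST(<S>): from <S>::=<N> <N> we get {s, u, v}; from <S>::=s <S> we get {s}; from <S>::=v u we get {v}; from <S>::=ε we get {ε}. So FIRST(<S>) = {ε, s, u, v}.
FIRST(<F>): from <F>::=ε we get {ε}; from <F>::=<N> u we get {s, u, v}. So FIRST(<F>) = {ε, s, u, v}.
FIRST(<F> <S> <S>): take FIRST of each symbol in turn, carrying on past any symbol whose FIRST contains ε; result {ε, s, u, v}.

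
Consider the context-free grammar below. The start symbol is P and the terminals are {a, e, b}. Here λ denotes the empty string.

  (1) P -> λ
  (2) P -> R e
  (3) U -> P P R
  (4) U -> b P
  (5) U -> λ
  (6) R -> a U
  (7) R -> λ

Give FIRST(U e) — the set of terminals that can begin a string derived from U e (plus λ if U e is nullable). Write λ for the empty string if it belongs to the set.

FIRST(R): from R->a U we get {a}; from R->λ we get {λ}. So FIRST(R) = {λ, a}.
FIRST(P): from P->λ we get {λ}; from P->R e we get {a, e}. So FIRST(P) = {λ, a, e}.
FIRST(U): from U->P P R we get {λ, a, e}; from U->b P we get {b}; from U->λ we get {λ}. So FIRST(U) = {λ, a, b, e}.
FIRST(U e): take FIRST of each symbol in turn, carrying on past any symbol whose FIRST contains λ; result {a, b, e}.

{a, b, e}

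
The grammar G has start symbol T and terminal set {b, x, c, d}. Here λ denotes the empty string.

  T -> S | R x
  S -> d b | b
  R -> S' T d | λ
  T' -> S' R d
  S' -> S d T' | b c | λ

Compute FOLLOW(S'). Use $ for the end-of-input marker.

{b, d, x}

FIRST(S): from S->d b we get {d}; from S->b we get {b}. So FIRST(S) = {b, d}.
FIRST(S'): from S'->S d T' we get {b, d}; from S'->b c we get {b}; from S'->λ we get {λ}. So FIRST(S') = {λ, b, d}.
FIRST(T): from T->S we get {b, d}; from T->R x we get {b, d, x}. So FIRST(T) = {b, d, x}.
FIRST(R): from R->S' T d we get {b, d, x}; from R->λ we get {λ}. So FIRST(R) = {λ, b, d, x}.
FIRST(T'): from T'->S' R d we get {b, d, x}. So FIRST(T') = {b, d, x}.
FOLLOW(T) includes $ since T is the start symbol.
FOLLOW(T): in R->S' T d, T is followed by d with FIRST {d}. Thus FOLLOW(T) = {$, d}.
FOLLOW(S): in T->S, the suffix after S is empty, so FOLLOW(S) ⊇ FOLLOW(T) = {$, d}; in S'->S d T', S is followed by d T' with FIRST {d}. Thus FOLLOW(S) = {$, d}.
FOLLOW(R): in T->R x, R is followed by x with FIRST {x}; in T'->S' R d, R is followed by d with FIRST {d}. Thus FOLLOW(R) = {d, x}.
FOLLOW(S'): in R->S' T d, S' is followed by T d with FIRST {b, d, x}; in T'->S' R d, S' is followed by R d with FIRST {b, d, x}. Thus FOLLOW(S') = {b, d, x}.
FOLLOW(T'): in S'->S d T', the suffix after T' is empty, so FOLLOW(T') ⊇ FOLLOW(S') = {b, d, x}. Thus FOLLOW(T') = {b, d, x}.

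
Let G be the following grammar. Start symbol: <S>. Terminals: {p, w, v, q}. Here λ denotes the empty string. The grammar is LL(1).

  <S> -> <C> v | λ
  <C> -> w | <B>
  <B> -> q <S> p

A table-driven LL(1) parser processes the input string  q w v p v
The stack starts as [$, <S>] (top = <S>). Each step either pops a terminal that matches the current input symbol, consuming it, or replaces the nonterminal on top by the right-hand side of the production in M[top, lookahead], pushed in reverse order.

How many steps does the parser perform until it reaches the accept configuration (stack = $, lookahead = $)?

step 1: stack=$ <S>  input=q w v p v $  — expand <S> -> <C> v
step 2: stack=$ v <C>  input=q w v p v $  — expand <C> -> <B>
step 3: stack=$ v <B>  input=q w v p v $  — expand <B> -> q <S> p
step 4: stack=$ v p <S> q  input=q w v p v $  — match q
step 5: stack=$ v p <S>  input=w v p v $  — expand <S> -> <C> v
step 6: stack=$ v p v <C>  input=w v p v $  — expand <C> -> w
step 7: stack=$ v p v w  input=w v p v $  — match w
step 8: stack=$ v p v  input=v p v $  — match v
step 9: stack=$ v p  input=p v $  — match p
step 10: stack=$ v  input=v $  — match v
Accept reached after 10 steps.

10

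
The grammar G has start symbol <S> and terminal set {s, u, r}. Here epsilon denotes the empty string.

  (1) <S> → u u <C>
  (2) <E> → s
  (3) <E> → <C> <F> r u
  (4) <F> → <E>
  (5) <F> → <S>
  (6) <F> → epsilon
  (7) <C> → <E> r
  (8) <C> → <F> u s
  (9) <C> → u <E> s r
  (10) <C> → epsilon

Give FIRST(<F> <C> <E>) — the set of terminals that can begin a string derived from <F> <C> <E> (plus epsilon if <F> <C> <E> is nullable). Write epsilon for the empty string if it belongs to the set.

FIRST(<S>) = {u}
FIRST(<E>) = {r, s, u}  (via <C> <F> r u)
FIRST(<F>) = {epsilon, r, s, u}  (via <E>, <S>)
FIRST(<C>) = {epsilon, r, s, u}  (via <E> r, <F> u s)
FIRST(<F> <C> <E>): take FIRST of each symbol in turn, carrying on past any symbol whose FIRST contains epsilon; result {r, s, u}.

{r, s, u}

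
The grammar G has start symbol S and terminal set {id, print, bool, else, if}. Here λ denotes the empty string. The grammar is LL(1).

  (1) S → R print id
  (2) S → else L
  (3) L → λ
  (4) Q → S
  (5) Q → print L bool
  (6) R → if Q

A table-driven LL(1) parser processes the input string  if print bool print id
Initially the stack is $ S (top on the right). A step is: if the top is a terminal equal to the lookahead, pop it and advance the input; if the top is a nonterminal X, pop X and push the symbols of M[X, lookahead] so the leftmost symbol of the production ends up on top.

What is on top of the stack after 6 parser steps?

bool

     Stack                    Input                     Action
  1  $ S                      if print bool print id $  expand S → R print id
  2  $ id print R             if print bool print id $  expand R → if Q
  3  $ id print Q if          if print bool print id $  match if
  4  $ id print Q             print bool print id $     expand Q → print L bool
  5  $ id print bool L print  print bool print id $     match print
  6  $ id print bool L        bool print id $           expand L → λ
Stack after step 6: $ id print bool (top = bool).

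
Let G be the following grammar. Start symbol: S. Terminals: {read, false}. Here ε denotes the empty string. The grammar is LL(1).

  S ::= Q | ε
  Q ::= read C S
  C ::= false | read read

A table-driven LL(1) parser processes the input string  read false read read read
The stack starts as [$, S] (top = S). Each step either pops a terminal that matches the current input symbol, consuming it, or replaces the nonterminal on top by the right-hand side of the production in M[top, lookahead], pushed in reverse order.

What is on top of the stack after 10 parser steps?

read

      Stack          Input                        Action
   1  $ S            read false read read read $  expand S ::= Q
   2  $ Q            read false read read read $  expand Q ::= read C S
   3  $ S C read     read false read read read $  match read
   4  $ S C          false read read read $       expand C ::= false
   5  $ S false      false read read read $       match false
   6  $ S            read read read $             expand S ::= Q
   7  $ Q            read read read $             expand Q ::= read C S
   8  $ S C read     read read read $             match read
   9  $ S C          read read $                  expand C ::= read read
  10  $ S read read  read read $                  match read
Stack after step 10: $ S read (top = read).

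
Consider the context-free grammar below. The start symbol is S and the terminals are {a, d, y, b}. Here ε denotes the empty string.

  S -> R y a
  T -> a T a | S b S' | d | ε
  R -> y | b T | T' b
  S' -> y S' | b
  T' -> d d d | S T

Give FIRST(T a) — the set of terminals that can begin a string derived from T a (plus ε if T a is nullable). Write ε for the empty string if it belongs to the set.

{a, b, d, y}

FIRST(S'): from S'->y S' we get {y}; from S'->b we get {b}. So FIRST(S') = {b, y}.
FIRST(S): from S->R y a we get {b, d, y}. So FIRST(S) = {b, d, y}.
FIRST(T): from T->a T a we get {a}; from T->S b S' we get {b, d, y}; from T->d we get {d}; from T->ε we get {ε}. So FIRST(T) = {ε, a, b, d, y}.
FIRST(T'): from T'->d d d we get {d}; from T'->S T we get {b, d, y}. So FIRST(T') = {b, d, y}.
FIRST(R): from R->y we get {y}; from R->b T we get {b}; from R->T' b we get {b, d, y}. So FIRST(R) = {b, d, y}.
FIRST(T a): take FIRST of each symbol in turn, carrying on past any symbol whose FIRST contains ε; result {a, b, d, y}.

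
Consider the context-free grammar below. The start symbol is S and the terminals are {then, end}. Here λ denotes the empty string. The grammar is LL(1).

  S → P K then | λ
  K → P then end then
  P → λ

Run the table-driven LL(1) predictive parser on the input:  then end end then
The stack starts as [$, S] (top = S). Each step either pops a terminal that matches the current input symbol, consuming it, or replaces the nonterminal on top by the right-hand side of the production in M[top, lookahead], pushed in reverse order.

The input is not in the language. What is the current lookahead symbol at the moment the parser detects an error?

     Stack                   Input                Action
  1  $ S                     then end end then $  expand S → P K then
  2  $ then K P              then end end then $  expand P → λ
  3  $ then K                then end end then $  expand K → P then end then
  4  $ then then end then P  then end end then $  expand P → λ
  5  $ then then end then    then end end then $  match then
  6  $ then then end         end end then $       match end
  7  $ then then             end then $           error: top is terminal then but lookahead is end

end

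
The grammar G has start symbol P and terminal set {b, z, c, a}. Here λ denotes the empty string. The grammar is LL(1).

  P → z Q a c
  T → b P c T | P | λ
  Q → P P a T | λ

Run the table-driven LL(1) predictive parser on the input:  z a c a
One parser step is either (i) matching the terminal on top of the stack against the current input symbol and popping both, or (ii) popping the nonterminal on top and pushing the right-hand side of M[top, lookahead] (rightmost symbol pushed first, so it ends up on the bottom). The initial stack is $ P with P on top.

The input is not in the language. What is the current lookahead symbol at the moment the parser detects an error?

     Stack      Input      Action
  1  $ P        z a c a $  expand P → z Q a c
  2  $ c a Q z  z a c a $  match z
  3  $ c a Q    a c a $    expand Q → λ
  4  $ c a      a c a $    match a
  5  $ c        c a $      match c
  6  $          a $        error: stack empty but input remains

a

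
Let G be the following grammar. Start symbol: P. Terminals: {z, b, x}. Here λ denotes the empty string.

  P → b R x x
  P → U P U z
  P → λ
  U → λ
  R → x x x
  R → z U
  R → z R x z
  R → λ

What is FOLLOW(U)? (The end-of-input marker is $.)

FIRST(U): from U→λ we get {λ}. So FIRST(U) = {λ}.
FIRST(R): from R→x x x we get {x}; from R→z U we get {z}; from R→z R x z we get {z}; from R→λ we get {λ}. So FIRST(R) = {λ, x, z}.
FIRST(P): from P→b R x x we get {b}; from P→U P U z we get {b, z}; from P→λ we get {λ}. So FIRST(P) = {λ, b, z}.
FOLLOW(P) includes $ since P is the start symbol.
FOLLOW(P): in P→U P U z, P is followed by U z with FIRST {z}. Thus FOLLOW(P) = {$, z}.
FOLLOW(R): in P→b R x x, R is followed by x x with FIRST {x}; in R→z R x z, R is followed by x z with FIRST {x}. Thus FOLLOW(R) = {x}.
FOLLOW(U): in P→U P U z (occurrence 1), U is followed by P U z with FIRST {b, z}; in P→U P U z (occurrence 2), U is followed by z with FIRST {z}; in R→z U, the suffix after U is empty, so FOLLOW(U) ⊇ FOLLOW(R) = {x}. Thus FOLLOW(U) = {b, x, z}.

{b, x, z}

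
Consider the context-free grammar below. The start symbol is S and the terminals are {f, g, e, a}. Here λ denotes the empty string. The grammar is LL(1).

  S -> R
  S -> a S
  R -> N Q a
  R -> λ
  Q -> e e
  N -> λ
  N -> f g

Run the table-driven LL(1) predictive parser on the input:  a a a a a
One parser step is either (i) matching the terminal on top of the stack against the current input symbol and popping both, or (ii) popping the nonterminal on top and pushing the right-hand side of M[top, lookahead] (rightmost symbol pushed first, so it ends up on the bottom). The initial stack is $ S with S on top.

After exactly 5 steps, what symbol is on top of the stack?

step 1: stack=$ S  input=a a a a a $  — expand S -> a S
step 2: stack=$ S a  input=a a a a a $  — match a
step 3: stack=$ S  input=a a a a $  — expand S -> a S
step 4: stack=$ S a  input=a a a a $  — match a
step 5: stack=$ S  input=a a a $  — expand S -> a S
Stack after step 5: $ S a (top = a).

a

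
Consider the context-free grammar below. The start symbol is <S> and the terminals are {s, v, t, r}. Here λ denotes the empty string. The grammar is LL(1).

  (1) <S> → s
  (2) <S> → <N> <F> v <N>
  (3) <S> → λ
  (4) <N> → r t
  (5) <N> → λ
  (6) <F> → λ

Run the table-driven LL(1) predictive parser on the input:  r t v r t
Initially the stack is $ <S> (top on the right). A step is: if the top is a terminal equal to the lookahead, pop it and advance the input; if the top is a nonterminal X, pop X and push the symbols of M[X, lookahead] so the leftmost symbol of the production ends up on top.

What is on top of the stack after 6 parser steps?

<N>

     Stack            Input        Action
  1  $ <S>            r t v r t $  expand <S> → <N> <F> v <N>
  2  $ <N> v <F> <N>  r t v r t $  expand <N> → r t
  3  $ <N> v <F> t r  r t v r t $  match r
  4  $ <N> v <F> t    t v r t $    match t
  5  $ <N> v <F>      v r t $      expand <F> → λ
  6  $ <N> v          v r t $      match v
Stack after step 6: $ <N> (top = <N>).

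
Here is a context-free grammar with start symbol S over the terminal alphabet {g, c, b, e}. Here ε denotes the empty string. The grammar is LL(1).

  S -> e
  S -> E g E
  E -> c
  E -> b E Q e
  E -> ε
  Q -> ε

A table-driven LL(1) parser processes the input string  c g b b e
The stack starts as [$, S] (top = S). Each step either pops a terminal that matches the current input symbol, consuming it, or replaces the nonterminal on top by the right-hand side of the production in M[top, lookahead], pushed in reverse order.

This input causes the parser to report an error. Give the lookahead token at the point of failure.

step 1: stack=$ S  input=c g b b e $  — expand S -> E g E
step 2: stack=$ E g E  input=c g b b e $  — expand E -> c
step 3: stack=$ E g c  input=c g b b e $  — match c
step 4: stack=$ E g  input=g b b e $  — match g
step 5: stack=$ E  input=b b e $  — expand E -> b E Q e
step 6: stack=$ e Q E b  input=b b e $  — match b
step 7: stack=$ e Q E  input=b e $  — expand E -> b E Q e
step 8: stack=$ e Q e Q E b  input=b e $  — match b
step 9: stack=$ e Q e Q E  input=e $  — expand E -> ε
step 10: stack=$ e Q e Q  input=e $  — expand Q -> ε
step 11: stack=$ e Q e  input=e $  — match e
step 12: stack=$ e Q  input=$  — error: M[Q, $] is empty

$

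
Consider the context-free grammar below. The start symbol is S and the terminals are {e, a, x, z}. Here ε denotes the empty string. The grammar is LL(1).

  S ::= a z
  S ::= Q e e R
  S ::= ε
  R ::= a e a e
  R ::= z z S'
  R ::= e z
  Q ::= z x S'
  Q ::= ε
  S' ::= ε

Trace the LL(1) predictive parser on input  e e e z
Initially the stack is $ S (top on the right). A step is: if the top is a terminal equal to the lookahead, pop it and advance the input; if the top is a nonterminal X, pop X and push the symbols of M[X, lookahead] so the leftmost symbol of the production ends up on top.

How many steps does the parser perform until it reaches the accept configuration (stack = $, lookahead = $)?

7

step 1: stack=$ S  input=e e e z $  — expand S ::= Q e e R
step 2: stack=$ R e e Q  input=e e e z $  — expand Q ::= ε
step 3: stack=$ R e e  input=e e e z $  — match e
step 4: stack=$ R e  input=e e z $  — match e
step 5: stack=$ R  input=e z $  — expand R ::= e z
step 6: stack=$ z e  input=e z $  — match e
step 7: stack=$ z  input=z $  — match z
Accept reached after 7 steps.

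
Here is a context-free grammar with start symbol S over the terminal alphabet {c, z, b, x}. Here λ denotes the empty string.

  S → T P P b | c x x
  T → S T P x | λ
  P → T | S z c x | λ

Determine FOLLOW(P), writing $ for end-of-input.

FIRST(S): from S→T P P b we get {b, c}; from S→c x x we get {c}. So FIRST(S) = {b, c}.
FIRST(T): from T→S T P x we get {b, c}; from T→λ we get {λ}. So FIRST(T) = {λ, b, c}.
FIRST(P): from P→T we get {λ, b, c}; from P→S z c x we get {b, c}; from P→λ we get {λ}. So FIRST(P) = {λ, b, c}.
FOLLOW(S) includes $ since S is the start symbol.
FOLLOW(S): in T→S T P x, S is followed by T P x with FIRST {b, c, x}; in P→S z c x, S is followed by z c x with FIRST {z}. Thus FOLLOW(S) = {$, b, c, x, z}.
FOLLOW(P): in S→T P P b (occurrence 1), P is followed by P b with FIRST {b, c}; in S→T P P b (occurrence 2), P is followed by b with FIRST {b}; in T→S T P x, P is followed by x with FIRST {x}. Thus FOLLOW(P) = {b, c, x}.
FOLLOW(T): in S→T P P b, T is followed by P P b with FIRST {b, c}; in T→S T P x, T is followed by P x with FIRST {b, c, x}; in P→T, the suffix after T is empty, so FOLLOW(T) ⊇ FOLLOW(P) = {b, c, x}. Thus FOLLOW(T) = {b, c, x}.

{b, c, x}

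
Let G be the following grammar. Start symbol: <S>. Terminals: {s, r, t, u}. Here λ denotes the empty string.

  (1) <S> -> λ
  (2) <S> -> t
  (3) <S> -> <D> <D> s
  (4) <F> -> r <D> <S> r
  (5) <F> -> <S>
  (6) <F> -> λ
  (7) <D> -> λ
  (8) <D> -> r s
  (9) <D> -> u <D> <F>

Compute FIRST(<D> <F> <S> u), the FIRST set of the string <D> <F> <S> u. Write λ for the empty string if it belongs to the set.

{r, s, t, u}

FIRST(<D>): from <D>->λ we get {λ}; from <D>->r s we get {r}; from <D>->u <D> <F> we get {u}. So FIRST(<D>) = {λ, r, u}.
FIRST(<S>): from <S>->λ we get {λ}; from <S>->t we get {t}; from <S>-><D> <D> s we get {r, s, u}. So FIRST(<S>) = {λ, r, s, t, u}.
FIRST(<F>): from <F>->r <D> <S> r we get {r}; from <F>-><S> we get {λ, r, s, t, u}; from <F>->λ we get {λ}. So FIRST(<F>) = {λ, r, s, t, u}.
FIRST(<D> <F> <S> u): take FIRST of each symbol in turn, carrying on past any symbol whose FIRST contains λ; result {r, s, t, u}.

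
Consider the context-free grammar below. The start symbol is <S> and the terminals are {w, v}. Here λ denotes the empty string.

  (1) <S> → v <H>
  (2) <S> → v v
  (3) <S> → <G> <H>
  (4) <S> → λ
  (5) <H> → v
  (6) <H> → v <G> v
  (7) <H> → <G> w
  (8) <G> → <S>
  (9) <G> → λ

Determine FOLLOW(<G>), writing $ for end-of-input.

FIRST(<S>) = {λ, v, w}  (via <G> <H>)
FIRST(<G>) = {λ, v, w}  (via <S>)
FIRST(<H>) = {v, w}  (via <G> w)
FOLLOW(<S>) includes $ since <S> is the start symbol.
FOLLOW(<G>): in <S>→<G> <H>, <G> is followed by <H> with FIRST {v, w}; in <H>→v <G> v, <G> is followed by v with FIRST {v}; in <H>→<G> w, <G> is followed by w with FIRST {w}. Thus FOLLOW(<G>) = {v, w}.
FOLLOW(<S>): in <G>→<S>, the suffix after <S> is empty, so FOLLOW(<S>) ⊇ FOLLOW(<G>) = {v, w}. Thus FOLLOW(<S>) = {$, v, w}.
FOLLOW(<H>): in <S>→v <H>, the suffix after <H> is empty, so FOLLOW(<H>) ⊇ FOLLOW(<S>) = {$, v, w}; in <S>→<G> <H>, the suffix after <H> is empty, so FOLLOW(<H>) ⊇ FOLLOW(<S>) = {$, v, w}. Thus FOLLOW(<H>) = {$, v, w}.

{v, w}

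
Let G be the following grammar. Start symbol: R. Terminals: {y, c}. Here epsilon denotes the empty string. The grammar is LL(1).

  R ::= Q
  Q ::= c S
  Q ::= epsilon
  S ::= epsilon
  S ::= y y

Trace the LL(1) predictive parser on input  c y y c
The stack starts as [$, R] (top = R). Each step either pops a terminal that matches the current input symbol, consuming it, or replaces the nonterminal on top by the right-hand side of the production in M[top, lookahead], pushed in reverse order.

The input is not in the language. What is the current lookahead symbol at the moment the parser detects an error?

c

     Stack  Input      Action
  1  $ R    c y y c $  expand R ::= Q
  2  $ Q    c y y c $  expand Q ::= c S
  3  $ S c  c y y c $  match c
  4  $ S    y y c $    expand S ::= y y
  5  $ y y  y y c $    match y
  6  $ y    y c $      match y
  7  $      c $        error: stack empty but input remains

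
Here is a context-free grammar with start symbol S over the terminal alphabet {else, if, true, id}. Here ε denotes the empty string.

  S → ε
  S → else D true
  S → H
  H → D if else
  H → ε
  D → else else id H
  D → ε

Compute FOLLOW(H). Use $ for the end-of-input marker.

FIRST(D) = {ε, else}
FIRST(H) = {ε, else, if}  (via D if else)
FIRST(S) = {ε, else, if}  (via H)
FOLLOW(S) includes $ since S is the start symbol.
FOLLOW(S): S appears on no right-hand side. Thus FOLLOW(S) = {$}.
FOLLOW(D): in S→else D true, D is followed by true with FIRST {true}; in H→D if else, D is followed by if else with FIRST {if}. Thus FOLLOW(D) = {if, true}.
FOLLOW(H): in S→H, the suffix after H is empty, so FOLLOW(H) ⊇ FOLLOW(S) = {$}; in D→else else id H, the suffix after H is empty, so FOLLOW(H) ⊇ FOLLOW(D) = {if, true}. Thus FOLLOW(H) = {$, if, true}.

{$, if, true}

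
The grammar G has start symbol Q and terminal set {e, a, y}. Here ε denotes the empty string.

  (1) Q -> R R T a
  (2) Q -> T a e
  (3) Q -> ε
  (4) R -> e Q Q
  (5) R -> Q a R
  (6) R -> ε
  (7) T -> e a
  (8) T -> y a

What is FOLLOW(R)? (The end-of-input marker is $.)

FIRST(T): from T->e a we get {e}; from T->y a we get {y}. So FIRST(T) = {e, y}.
FIRST(Q): from Q->R R T a we get {a, e, y}; from Q->T a e we get {e, y}; from Q->ε we get {ε}. So FIRST(Q) = {ε, a, e, y}.
FIRST(R): from R->e Q Q we get {e}; from R->Q a R we get {a, e, y}; from R->ε we get {ε}. So FIRST(R) = {ε, a, e, y}.
FOLLOW(Q) includes $ since Q is the start symbol.
FOLLOW(R): in Q->R R T a (occurrence 1), R is followed by R T a with FIRST {a, e, y}; in Q->R R T a (occurrence 2), R is followed by T a with FIRST {e, y}; in R->Q a R, the suffix after R is empty (adds nothing new). Thus FOLLOW(R) = {a, e, y}.
FOLLOW(Q): in R->e Q Q (occurrence 1), Q is followed by Q with FIRST {ε, a, e, y}; in R->e Q Q (occurrence 1), the suffix after Q is nullable, so FOLLOW(Q) ⊇ FOLLOW(R) = {a, e, y}; in R->e Q Q (occurrence 2), the suffix after Q is empty, so FOLLOW(Q) ⊇ FOLLOW(R) = {a, e, y}; in R->Q a R, Q is followed by a R with FIRST {a}. Thus FOLLOW(Q) = {$, a, e, y}.
FOLLOW(T): in Q->R R T a, T is followed by a with FIRST {a}; in Q->T a e, T is followed by a e with FIRST {a}. Thus FOLLOW(T) = {a}.

{a, e, y}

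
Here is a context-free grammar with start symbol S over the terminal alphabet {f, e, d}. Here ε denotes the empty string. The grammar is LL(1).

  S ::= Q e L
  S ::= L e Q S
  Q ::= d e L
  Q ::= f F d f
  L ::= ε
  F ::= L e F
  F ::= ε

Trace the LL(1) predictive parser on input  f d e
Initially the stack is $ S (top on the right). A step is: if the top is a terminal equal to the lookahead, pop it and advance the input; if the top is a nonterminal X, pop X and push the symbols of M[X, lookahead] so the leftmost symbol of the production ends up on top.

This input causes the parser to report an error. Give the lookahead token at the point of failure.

     Stack          Input    Action
  1  $ S            f d e $  expand S ::= Q e L
  2  $ L e Q        f d e $  expand Q ::= f F d f
  3  $ L e f d F f  f d e $  match f
  4  $ L e f d F    d e $    expand F ::= ε
  5  $ L e f d      d e $    match d
  6  $ L e f        e $      error: top is terminal f but lookahead is e

e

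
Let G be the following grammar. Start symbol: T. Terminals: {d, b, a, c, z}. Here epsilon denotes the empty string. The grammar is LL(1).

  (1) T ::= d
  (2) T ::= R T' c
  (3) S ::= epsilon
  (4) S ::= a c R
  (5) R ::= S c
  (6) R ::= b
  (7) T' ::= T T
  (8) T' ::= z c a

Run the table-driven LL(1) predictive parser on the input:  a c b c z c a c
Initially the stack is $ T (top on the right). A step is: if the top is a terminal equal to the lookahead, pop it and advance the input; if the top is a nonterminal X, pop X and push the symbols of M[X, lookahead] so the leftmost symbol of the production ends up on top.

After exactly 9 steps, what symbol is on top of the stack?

step 1: stack=$ T  input=a c b c z c a c $  — expand T ::= R T' c
step 2: stack=$ c T' R  input=a c b c z c a c $  — expand R ::= S c
step 3: stack=$ c T' c S  input=a c b c z c a c $  — expand S ::= a c R
step 4: stack=$ c T' c R c a  input=a c b c z c a c $  — match a
step 5: stack=$ c T' c R c  input=c b c z c a c $  — match c
step 6: stack=$ c T' c R  input=b c z c a c $  — expand R ::= b
step 7: stack=$ c T' c b  input=b c z c a c $  — match b
step 8: stack=$ c T' c  input=c z c a c $  — match c
step 9: stack=$ c T'  input=z c a c $  — expand T' ::= z c a
Stack after step 9: $ c a c z (top = z).

z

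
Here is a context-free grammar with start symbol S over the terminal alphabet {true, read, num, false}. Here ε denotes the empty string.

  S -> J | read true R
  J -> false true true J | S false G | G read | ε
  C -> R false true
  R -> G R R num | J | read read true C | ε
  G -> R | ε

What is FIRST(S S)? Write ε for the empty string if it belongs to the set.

FIRST(S) = {ε, false, num, read}  (via J)
FIRST(J) = {ε, false, num, read}  (via S false G, G read)
FIRST(C) = {false, num, read}  (via R false true)
FIRST(R) = {ε, false, num, read}  (via G R R num, J)
FIRST(G) = {ε, false, num, read}  (via R)
FIRST(S S): take FIRST of each symbol in turn, carrying on past any symbol whose FIRST contains ε; result {ε, false, num, read}.

{ε, false, num, read}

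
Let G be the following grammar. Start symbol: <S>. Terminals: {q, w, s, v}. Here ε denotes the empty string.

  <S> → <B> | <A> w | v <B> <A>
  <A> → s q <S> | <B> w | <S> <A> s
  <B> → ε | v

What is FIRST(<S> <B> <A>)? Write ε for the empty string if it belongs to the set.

{s, v, w}

FIRST(<B>) = {ε, v}
FIRST(<S>) = {ε, s, v, w}  (via <B>, <A> w)
FIRST(<A>) = {s, v, w}  (via <B> w, <S> <A> s)
FIRST(<S> <B> <A>): take FIRST of each symbol in turn, carrying on past any symbol whose FIRST contains ε; result {s, v, w}.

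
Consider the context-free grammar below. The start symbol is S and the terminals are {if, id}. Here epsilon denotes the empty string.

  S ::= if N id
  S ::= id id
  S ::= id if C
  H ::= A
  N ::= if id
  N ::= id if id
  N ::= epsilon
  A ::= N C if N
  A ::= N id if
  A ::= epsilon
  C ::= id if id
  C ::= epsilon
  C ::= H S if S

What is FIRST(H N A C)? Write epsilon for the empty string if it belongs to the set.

{epsilon, id, if}

FIRST(S): from S::=if N id we get {if}; from S::=id id we get {id}; from S::=id if C we get {id}. So FIRST(S) = {id, if}.
FIRST(N): from N::=if id we get {if}; from N::=id if id we get {id}; from N::=epsilon we get {epsilon}. So FIRST(N) = {epsilon, id, if}.
FIRST(H): from H::=A we get {epsilon, id, if}. So FIRST(H) = {epsilon, id, if}.
FIRST(C): from C::=id if id we get {id}; from C::=epsilon we get {epsilon}; from C::=H S if S we get {id, if}. So FIRST(C) = {epsilon, id, if}.
FIRST(A): from A::=N C if N we get {id, if}; from A::=N id if we get {id, if}; from A::=epsilon we get {epsilon}. So FIRST(A) = {epsilon, id, if}.
FIRST(H N A C): take FIRST of each symbol in turn, carrying on past any symbol whose FIRST contains epsilon; result {epsilon, id, if}.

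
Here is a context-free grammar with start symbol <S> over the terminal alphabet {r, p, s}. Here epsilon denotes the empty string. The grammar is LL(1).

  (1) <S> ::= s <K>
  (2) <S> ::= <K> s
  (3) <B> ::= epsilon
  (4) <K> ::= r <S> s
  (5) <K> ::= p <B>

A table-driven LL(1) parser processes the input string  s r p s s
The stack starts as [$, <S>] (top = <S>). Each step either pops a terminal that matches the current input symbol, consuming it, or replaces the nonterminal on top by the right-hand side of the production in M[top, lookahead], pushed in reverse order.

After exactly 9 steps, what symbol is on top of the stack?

step 1: stack=$ <S>  input=s r p s s $  — expand <S> ::= s <K>
step 2: stack=$ <K> s  input=s r p s s $  — match s
step 3: stack=$ <K>  input=r p s s $  — expand <K> ::= r <S> s
step 4: stack=$ s <S> r  input=r p s s $  — match r
step 5: stack=$ s <S>  input=p s s $  — expand <S> ::= <K> s
step 6: stack=$ s s <K>  input=p s s $  — expand <K> ::= p <B>
step 7: stack=$ s s <B> p  input=p s s $  — match p
step 8: stack=$ s s <B>  input=s s $  — expand <B> ::= epsilon
step 9: stack=$ s s  input=s s $  — match s
Stack after step 9: $ s (top = s).

s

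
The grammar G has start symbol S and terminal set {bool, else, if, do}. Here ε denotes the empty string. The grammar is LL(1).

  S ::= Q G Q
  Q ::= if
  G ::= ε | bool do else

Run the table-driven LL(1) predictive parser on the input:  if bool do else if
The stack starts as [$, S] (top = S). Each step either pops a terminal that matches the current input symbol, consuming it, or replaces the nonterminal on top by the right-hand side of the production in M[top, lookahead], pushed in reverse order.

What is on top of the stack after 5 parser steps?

do

step 1: stack=$ S  input=if bool do else if $  — expand S ::= Q G Q
step 2: stack=$ Q G Q  input=if bool do else if $  — expand Q ::= if
step 3: stack=$ Q G if  input=if bool do else if $  — match if
step 4: stack=$ Q G  input=bool do else if $  — expand G ::= bool do else
step 5: stack=$ Q else do bool  input=bool do else if $  — match bool
Stack after step 5: $ Q else do (top = do).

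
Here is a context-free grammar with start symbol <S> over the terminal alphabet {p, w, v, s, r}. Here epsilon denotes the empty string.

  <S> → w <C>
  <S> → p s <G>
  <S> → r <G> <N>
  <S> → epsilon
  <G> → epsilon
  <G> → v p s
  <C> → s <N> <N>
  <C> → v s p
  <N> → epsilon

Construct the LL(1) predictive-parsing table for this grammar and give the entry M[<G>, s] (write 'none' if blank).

none

FIRST(<S>) = {epsilon, p, r, w}
FIRST(<G>) = {epsilon, v}
FIRST(<C>) = {s, v}
FIRST(<N>) = {epsilon}
FOLLOW(<S>) includes $ since <S> is the start symbol.
FOLLOW(<S>): <S> appears on no right-hand side. Thus FOLLOW(<S>) = {$}.
FOLLOW(<G>): in <S>→p s <G>, the suffix after <G> is empty, so FOLLOW(<G>) ⊇ FOLLOW(<S>) = {$}; in <S>→r <G> <N>, <G> is followed by <N> with FIRST {epsilon}; in <S>→r <G> <N>, the suffix after <G> is nullable, so FOLLOW(<G>) ⊇ FOLLOW(<S>) = {$}. Thus FOLLOW(<G>) = {$}.
For <G> → epsilon: FIRST(epsilon) = {epsilon}, so it goes in M[<G>, t] for t ∈ {}; since epsilon ∈ FIRST, also for every t ∈ FOLLOW(<G>) = {$}.
For <G> → v p s: FIRST(v p s) = {v}, so it goes in M[<G>, t] for t ∈ {v}.
None of these place a production in M[<G>, s].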